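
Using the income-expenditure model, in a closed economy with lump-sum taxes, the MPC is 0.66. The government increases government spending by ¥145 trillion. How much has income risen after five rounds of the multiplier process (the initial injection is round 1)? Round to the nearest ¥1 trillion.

Round 1 adds ΔG = ¥145 trillion; each later round is MPC = 0.66 times the previous.
After 5 rounds: 145 + 95.7 + 63.162 + 41.68692 + 27.5133672 = ΔG·(1 − c^5)/(1 − c) = 145 × (1 − 0.1252332576)/0.34 ≈ ¥373 trillion.

¥373 trillion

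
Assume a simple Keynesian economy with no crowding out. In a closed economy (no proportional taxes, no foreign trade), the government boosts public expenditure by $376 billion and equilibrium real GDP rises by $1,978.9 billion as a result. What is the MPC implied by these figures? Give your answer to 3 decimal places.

Implied spending multiplier k = ΔY/ΔG = 1,978.9/376 ≈ 5.263.
Since k = 1/(1 − MPC), MPC = 1 − 1/k = 1 − ΔG/ΔY = 1 − 376/1,978.9 ≈ 0.810.

0.810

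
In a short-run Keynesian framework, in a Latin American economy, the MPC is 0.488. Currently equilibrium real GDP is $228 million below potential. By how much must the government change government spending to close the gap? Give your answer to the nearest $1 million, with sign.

+$117 million

Spending multiplier = 1/(1 − MPC) = 1/(1 − 0.488) = 1/0.512 ≈ 1.953.
Need ΔY = +$228 million, so ΔG = ΔY/k = (+$228 million) × 0.512 ≈ +$117 million.
The government should increase government spending by $117 million.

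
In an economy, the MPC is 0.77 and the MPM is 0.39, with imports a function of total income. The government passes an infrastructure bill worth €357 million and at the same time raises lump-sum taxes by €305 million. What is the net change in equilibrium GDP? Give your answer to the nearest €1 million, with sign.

Expenditure multiplier = 1/(1 − c + m) = 1/(1 − 0.77 + 0.39) = 1/0.62 ≈ 1.613.
ΔG contributes k·ΔG = (+€357 million) / 0.62 ≈ +€575.8 million.
ΔT of +€305 million changes first-round spending by −c·ΔT = −€234.85 million, contributing k·(−c·ΔT) = (−€234.85 million) / 0.62 ≈ −€378.8 million.
Net ΔY = k(ΔG − c·ΔT) = (+€122.15 million) / 0.62 ≈ +€197 million.

+€197 million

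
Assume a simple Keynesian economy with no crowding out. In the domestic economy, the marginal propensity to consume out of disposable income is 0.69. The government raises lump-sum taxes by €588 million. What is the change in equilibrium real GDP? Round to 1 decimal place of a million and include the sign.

−€1,308.8 million

A lump-sum tax change of +€588 million shifts disposable income by −€588 million; first-round consumption changes by −c × ΔT = −0.69 × (+€588 million) = −€405.72 million.
Expenditure multiplier = 1/(1 − MPC) = 1/(1 − 0.69) = 1/0.31 ≈ 3.226.
The tax multiplier is −c × k ≈ −2.226, so ΔY = k × (−c·ΔT) = (−€405.72 million) / 0.31 ≈ −€1,308.8 million.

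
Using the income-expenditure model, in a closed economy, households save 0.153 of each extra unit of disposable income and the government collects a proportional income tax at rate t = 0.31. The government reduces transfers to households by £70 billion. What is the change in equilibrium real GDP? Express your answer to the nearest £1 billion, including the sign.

−£143 billion

MPC = 1 − MPS = 1 − 0.153 = 0.847.
The transfer change shifts disposable income by −£70 billion, so first-round consumption changes by c·ΔTR = 0.847 × (−£70 billion) = −£59.29 billion.
Expenditure multiplier = 1/(1 − c(1−t)) = 1/(1 − 0.847×0.69) = 1/0.41557 ≈ 2.406.
The transfer multiplier is c × k ≈ 2.038, so ΔY = k × (c·ΔTR) = (−£59.29 billion) / 0.41557 ≈ −£143 billion.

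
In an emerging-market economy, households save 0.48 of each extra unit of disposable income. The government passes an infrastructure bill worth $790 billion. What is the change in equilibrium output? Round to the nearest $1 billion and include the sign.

MPC = 1 − MPS = 1 − 0.48 = 0.52.
Spending multiplier = 1/(1 − MPC) = 1/(1 − 0.52) = 1/0.48 ≈ 2.083.
ΔY = k × ΔG = (+$790 billion) / 0.48 ≈ +$1,646 billion.

+$1,646 billion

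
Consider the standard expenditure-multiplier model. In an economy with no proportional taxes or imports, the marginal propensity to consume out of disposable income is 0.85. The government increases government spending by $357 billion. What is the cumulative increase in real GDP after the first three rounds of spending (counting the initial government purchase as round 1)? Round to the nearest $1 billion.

$918 billion

Round 1 adds ΔG = $357 billion; each later round is MPC = 0.85 times the previous.
After 3 rounds: 357 + 303.45 + 257.9325 = ΔG·(1 − c^3)/(1 − c) = 357 × (1 − 0.614125)/0.15 ≈ $918 billion.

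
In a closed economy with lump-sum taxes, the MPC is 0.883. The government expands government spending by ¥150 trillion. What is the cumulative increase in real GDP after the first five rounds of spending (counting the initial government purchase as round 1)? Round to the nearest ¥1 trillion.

Round 1 adds ΔG = ¥150 trillion; each later round is MPC = 0.883 times the previous.
After 5 rounds: 150 + 132.45 + 116.95335 + 103.26980805 + 91.18724050815 = ΔG·(1 − c^5)/(1 − c) = 150 × (1 − 0.536788889124643)/0.117 ≈ ¥594 trillion.

¥594 trillion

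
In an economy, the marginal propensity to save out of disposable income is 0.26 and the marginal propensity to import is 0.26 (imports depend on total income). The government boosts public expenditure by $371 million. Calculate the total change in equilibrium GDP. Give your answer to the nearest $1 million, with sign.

MPC = 1 − MPS = 1 − 0.26 = 0.74.
Expenditure multiplier = 1/(1 − c + m) = 1/(1 − 0.74 + 0.26) = 1/0.52 ≈ 1.923.
ΔY = k × ΔG = (+$371 million) / 0.52 ≈ +$713 million.

+$713 million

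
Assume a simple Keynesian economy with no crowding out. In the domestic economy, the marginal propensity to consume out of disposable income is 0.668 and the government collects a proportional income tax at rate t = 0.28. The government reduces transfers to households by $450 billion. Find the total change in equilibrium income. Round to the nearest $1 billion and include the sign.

The transfer change shifts disposable income by −$450 billion, so first-round consumption changes by c·ΔTR = 0.668 × (−$450 billion) = −$300.6 billion.
Expenditure multiplier = 1/(1 − c(1−t)) = 1/(1 − 0.668×0.72) = 1/0.51904 ≈ 1.927.
The transfer multiplier is c × k ≈ 1.287, so ΔY = k × (c·ΔTR) = (−$300.6 billion) / 0.51904 ≈ −$579 billion.

−$579 billion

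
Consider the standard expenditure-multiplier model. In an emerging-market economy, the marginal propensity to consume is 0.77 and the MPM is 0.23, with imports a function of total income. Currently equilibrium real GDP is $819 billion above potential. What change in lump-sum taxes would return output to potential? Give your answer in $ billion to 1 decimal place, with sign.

+$489.3 billion

Spending multiplier = 1/(1 − c + m) = 1/(1 − 0.77 + 0.23) = 1/0.46 ≈ 2.174.
Tax multiplier = −c·k = −0.77/0.46 ≈ −1.674. Need ΔY = −$819 billion, so ΔT = ΔY/(−c·k) = −(−$819 billion) × 0.46 / 0.77 ≈ +$489.3 billion.
The government should raise lump-sum taxes by $489.3 billion.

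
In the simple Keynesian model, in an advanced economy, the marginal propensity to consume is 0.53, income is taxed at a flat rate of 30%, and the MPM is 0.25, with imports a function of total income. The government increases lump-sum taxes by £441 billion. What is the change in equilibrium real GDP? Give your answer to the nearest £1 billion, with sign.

−£266 billion

A lump-sum tax change of +£441 billion shifts disposable income by −£441 billion; first-round consumption changes by −c × ΔT = −0.53 × (+£441 billion) = −£233.73 billion.
Expenditure multiplier = 1/(1 − c(1−t) + m) = 1/(1 − 0.53×0.7 + 0.25) = 1/0.879 ≈ 1.138.
The tax multiplier is −c × k ≈ −0.603, so ΔY = k × (−c·ΔT) = (−£233.73 billion) / 0.879 ≈ −£266 billion.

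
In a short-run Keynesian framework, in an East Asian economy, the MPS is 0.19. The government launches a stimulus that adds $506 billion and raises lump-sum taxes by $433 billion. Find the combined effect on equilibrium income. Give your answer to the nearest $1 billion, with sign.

MPC = 1 − MPS = 1 − 0.19 = 0.81.
Expenditure multiplier = 1/(1 − MPC) = 1/(1 − 0.81) = 1/0.19 ≈ 5.263.
ΔG contributes k·ΔG = (+$506 billion) / 0.19 ≈ +$2,663.2 billion.
ΔT of +$433 billion changes first-round spending by −c·ΔT = −$350.73 billion, contributing k·(−c·ΔT) = (−$350.73 billion) / 0.19 ≈ −$1,845.9 billion.
Net ΔY = k(ΔG − c·ΔT) = (+$155.27 billion) / 0.19 ≈ +$817 billion.

+$817 billion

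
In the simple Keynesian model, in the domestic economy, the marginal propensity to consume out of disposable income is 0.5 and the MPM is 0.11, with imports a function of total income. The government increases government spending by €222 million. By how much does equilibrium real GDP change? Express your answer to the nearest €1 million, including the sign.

+€364 million

Spending multiplier = 1/(1 − c + m) = 1/(1 − 0.5 + 0.11) = 1/0.61 ≈ 1.639.
ΔY = k × ΔG = (+€222 million) / 0.61 ≈ +€364 million.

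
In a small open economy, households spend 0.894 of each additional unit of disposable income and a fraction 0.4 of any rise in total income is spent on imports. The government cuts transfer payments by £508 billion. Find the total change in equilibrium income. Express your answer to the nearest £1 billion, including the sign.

The transfer change shifts disposable income by −£508 billion, so first-round consumption changes by c·ΔTR = 0.894 × (−£508 billion) = −£454.152 billion.
Expenditure multiplier = 1/(1 − c + m) = 1/(1 − 0.894 + 0.4) = 1/0.506 ≈ 1.976.
The transfer multiplier is c × k ≈ 1.767, so ΔY = k × (c·ΔTR) = (−£454.152 billion) / 0.506 ≈ −£898 billion.

−£898 billion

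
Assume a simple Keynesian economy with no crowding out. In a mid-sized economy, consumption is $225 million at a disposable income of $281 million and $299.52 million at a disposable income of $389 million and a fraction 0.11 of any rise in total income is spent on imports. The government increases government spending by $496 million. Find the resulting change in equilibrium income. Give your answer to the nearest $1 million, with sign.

MPC = ΔC/ΔYd = (299.52 − 225)/(389 − 281) = 74.52/108 = 0.69.
Expenditure multiplier = 1/(1 − c + m) = 1/(1 − 0.69 + 0.11) = 1/0.42 ≈ 2.381.
ΔY = k × ΔG = (+$496 million) / 0.42 ≈ +$1,181 million.

+$1,181 million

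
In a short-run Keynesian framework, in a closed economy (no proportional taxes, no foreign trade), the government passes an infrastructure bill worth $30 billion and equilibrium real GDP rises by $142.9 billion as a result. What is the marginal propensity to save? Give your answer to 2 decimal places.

Implied spending multiplier k = ΔY/ΔG = 142.9/30 ≈ 4.7633.
Since k = 1/(1 − MPC), MPC = 1 − 1/k = 1 − ΔG/ΔY = 1 − 30/142.9 ≈ 0.79.
MPS = 1 − MPC = 0.21.

0.21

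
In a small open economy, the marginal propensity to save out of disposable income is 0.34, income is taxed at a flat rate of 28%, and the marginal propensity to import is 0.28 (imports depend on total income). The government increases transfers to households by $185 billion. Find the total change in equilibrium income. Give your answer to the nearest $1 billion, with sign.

MPC = 1 − MPS = 1 − 0.34 = 0.66.
The transfer change shifts disposable income by +$185 billion, so first-round consumption changes by c·ΔTR = 0.66 × (+$185 billion) = +$122.1 billion.
Expenditure multiplier = 1/(1 − c(1−t) + m) = 1/(1 − 0.66×0.72 + 0.28) = 1/0.8048 ≈ 1.243.
The transfer multiplier is c × k ≈ 0.82, so ΔY = k × (c·ΔTR) = (+$122.1 billion) / 0.8048 ≈ +$152 billion.

+$152 billion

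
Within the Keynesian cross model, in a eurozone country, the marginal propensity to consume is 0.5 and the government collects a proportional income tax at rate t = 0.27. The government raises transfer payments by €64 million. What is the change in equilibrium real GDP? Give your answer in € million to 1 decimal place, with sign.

The transfer change shifts disposable income by +€64 million, so first-round consumption changes by c·ΔTR = 0.5 × (+€64 million) = +€32 million.
Expenditure multiplier = 1/(1 − c(1−t)) = 1/(1 − 0.5×0.73) = 1/0.635 ≈ 1.575.
The transfer multiplier is c × k ≈ 0.787, so ΔY = k × (c·ΔTR) = (+€32 million) / 0.635 ≈ +€50.4 million.

+€50.4 million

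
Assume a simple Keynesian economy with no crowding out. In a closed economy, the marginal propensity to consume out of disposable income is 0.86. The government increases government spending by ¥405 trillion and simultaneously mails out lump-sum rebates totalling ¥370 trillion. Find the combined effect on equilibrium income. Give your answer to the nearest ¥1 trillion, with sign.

Expenditure multiplier = 1/(1 − MPC) = 1/(1 − 0.86) = 1/0.14 ≈ 7.143.
ΔG contributes k·ΔG = (+¥405 trillion) / 0.14 ≈ +¥2,892.9 trillion.
ΔT of −¥370 trillion changes first-round spending by −c·ΔT = +¥318.2 trillion, contributing k·(−c·ΔT) = (+¥318.2 trillion) / 0.14 ≈ +¥2,272.9 trillion.
Net ΔY = k(ΔG − c·ΔT) = (+¥723.2 trillion) / 0.14 ≈ +¥5,166 trillion.

+¥5,166 trillion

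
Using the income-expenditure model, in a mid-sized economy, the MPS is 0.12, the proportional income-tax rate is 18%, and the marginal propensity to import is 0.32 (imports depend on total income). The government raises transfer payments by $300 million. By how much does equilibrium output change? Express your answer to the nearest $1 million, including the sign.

MPC = 1 − MPS = 1 − 0.12 = 0.88.
The transfer change shifts disposable income by +$300 million, so first-round consumption changes by c·ΔTR = 0.88 × (+$300 million) = +$264 million.
Expenditure multiplier = 1/(1 − c(1−t) + m) = 1/(1 − 0.88×0.82 + 0.32) = 1/0.5984 ≈ 1.671.
The transfer multiplier is c × k ≈ 1.471, so ΔY = k × (c·ΔTR) = (+$264 million) / 0.5984 ≈ +$441 million.

+$441 million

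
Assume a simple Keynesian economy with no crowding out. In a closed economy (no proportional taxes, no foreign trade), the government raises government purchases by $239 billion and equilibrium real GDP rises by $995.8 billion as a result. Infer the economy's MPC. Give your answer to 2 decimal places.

Implied spending multiplier k = ΔY/ΔG = 995.8/239 ≈ 4.1665.
Since k = 1/(1 − MPC), MPC = 1 − 1/k = 1 − ΔG/ΔY = 1 − 239/995.8 ≈ 0.76.

0.76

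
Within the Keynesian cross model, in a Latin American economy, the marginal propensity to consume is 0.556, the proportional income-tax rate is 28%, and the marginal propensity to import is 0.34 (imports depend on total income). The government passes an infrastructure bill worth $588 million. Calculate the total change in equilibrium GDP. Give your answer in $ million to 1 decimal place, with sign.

Expenditure multiplier = 1/(1 − c(1−t) + m) = 1/(1 − 0.556×0.72 + 0.34) = 1/0.93968 ≈ 1.064.
ΔY = k × ΔG = (+$588 million) / 0.93968 ≈ +$625.7 million.

+$625.7 million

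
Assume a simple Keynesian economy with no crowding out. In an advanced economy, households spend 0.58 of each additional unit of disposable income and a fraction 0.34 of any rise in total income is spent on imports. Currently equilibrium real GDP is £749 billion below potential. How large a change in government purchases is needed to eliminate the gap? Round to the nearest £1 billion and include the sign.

+£569 billion

Spending multiplier = 1/(1 − c + m) = 1/(1 − 0.58 + 0.34) = 1/0.76 ≈ 1.316.
Need ΔY = +£749 billion, so ΔG = ΔY/k = (+£749 billion) × 0.76 ≈ +£569 billion.
The government should increase government purchases by £569 billion.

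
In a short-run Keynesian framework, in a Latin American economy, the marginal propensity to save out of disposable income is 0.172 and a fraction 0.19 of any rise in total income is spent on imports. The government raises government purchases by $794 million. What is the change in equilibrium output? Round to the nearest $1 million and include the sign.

MPC = 1 − MPS = 1 − 0.172 = 0.828.
Expenditure multiplier = 1/(1 − c + m) = 1/(1 − 0.828 + 0.19) = 1/0.362 ≈ 2.762.
ΔY = k × ΔG = (+$794 million) / 0.362 ≈ +$2,193 million.

+$2,193 million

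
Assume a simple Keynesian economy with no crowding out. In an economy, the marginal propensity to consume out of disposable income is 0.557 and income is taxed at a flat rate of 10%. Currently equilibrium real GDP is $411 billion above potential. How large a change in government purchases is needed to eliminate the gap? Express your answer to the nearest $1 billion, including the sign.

Spending multiplier = 1/(1 − c(1−t)) = 1/(1 − 0.557×0.9) = 1/0.4987 ≈ 2.005.
Need ΔY = −$411 billion, so ΔG = ΔY/k = (−$411 billion) × 0.4987 ≈ −$205 billion.
The government should cut government purchases by $205 billion.

−$205 billion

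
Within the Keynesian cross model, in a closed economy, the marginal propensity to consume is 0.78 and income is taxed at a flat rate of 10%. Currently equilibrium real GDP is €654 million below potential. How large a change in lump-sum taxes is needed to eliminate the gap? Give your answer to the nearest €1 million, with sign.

−€250 million

Spending multiplier = 1/(1 − c(1−t)) = 1/(1 − 0.78×0.9) = 1/0.298 ≈ 3.356.
Tax multiplier = −c·k = −0.78/0.298 ≈ −2.617. Need ΔY = +€654 million, so ΔT = ΔY/(−c·k) = −(+€654 million) × 0.298 / 0.78 ≈ −€250 million.
The government should cut lump-sum taxes by €250 million.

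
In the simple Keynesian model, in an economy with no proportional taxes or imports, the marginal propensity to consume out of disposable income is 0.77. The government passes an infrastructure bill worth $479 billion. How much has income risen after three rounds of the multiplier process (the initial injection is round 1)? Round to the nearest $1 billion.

Round 1 adds ΔG = $479 billion; each later round is MPC = 0.77 times the previous.
After 3 rounds: 479 + 368.83 + 283.9991 = ΔG·(1 − c^3)/(1 − c) = 479 × (1 − 0.456533)/0.23 ≈ $1,132 billion.

$1,132 billion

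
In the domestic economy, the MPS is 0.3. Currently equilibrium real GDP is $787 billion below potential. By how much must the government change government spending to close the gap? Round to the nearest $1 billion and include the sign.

+$236 billion

MPC = 1 − MPS = 1 − 0.3 = 0.7.
Spending multiplier = 1/(1 − MPC) = 1/(1 − 0.7) = 1/0.3 ≈ 3.333.
Need ΔY = +$787 billion, so ΔG = ΔY/k = (+$787 billion) × 0.3 ≈ +$236 billion.
The government should increase government spending by $236 billion.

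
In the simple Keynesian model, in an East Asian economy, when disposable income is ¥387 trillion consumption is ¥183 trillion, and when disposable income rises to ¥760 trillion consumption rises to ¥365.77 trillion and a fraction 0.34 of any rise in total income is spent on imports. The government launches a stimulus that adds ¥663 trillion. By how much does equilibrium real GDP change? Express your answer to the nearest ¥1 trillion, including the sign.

MPC = ΔC/ΔYd = (365.77 − 183)/(760 − 387) = 182.77/373 = 0.49.
Expenditure multiplier = 1/(1 − c + m) = 1/(1 − 0.49 + 0.34) = 1/0.85 ≈ 1.176.
ΔY = k × ΔG = (+¥663 trillion) / 0.85 = +¥780 trillion.

+¥780 trillion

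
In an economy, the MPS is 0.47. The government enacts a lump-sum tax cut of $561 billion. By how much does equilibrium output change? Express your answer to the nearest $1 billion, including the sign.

MPC = 1 − MPS = 1 − 0.47 = 0.53.
A lump-sum tax change of −$561 billion shifts disposable income by +$561 billion; first-round consumption changes by −c × ΔT = −0.53 × (−$561 billion) = +$297.33 billion.
Expenditure multiplier = 1/(1 − MPC) = 1/(1 − 0.53) = 1/0.47 ≈ 2.128.
The tax multiplier is −c × k ≈ −1.128, so ΔY = k × (−c·ΔT) = (+$297.33 billion) / 0.47 ≈ +$633 billion.

+$633 billion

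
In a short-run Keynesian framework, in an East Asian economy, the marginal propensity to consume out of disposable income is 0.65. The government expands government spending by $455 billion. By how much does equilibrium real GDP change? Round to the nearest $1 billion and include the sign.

Spending multiplier = 1/(1 − MPC) = 1/(1 − 0.65) = 1/0.35 ≈ 2.857.
ΔY = k × ΔG = (+$455 billion) / 0.35 = +$1,300 billion.

+$1,300 billion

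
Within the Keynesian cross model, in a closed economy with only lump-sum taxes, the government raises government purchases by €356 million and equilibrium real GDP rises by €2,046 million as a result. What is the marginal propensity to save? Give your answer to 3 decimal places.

Implied spending multiplier k = ΔY/ΔG = 2,046/356 ≈ 5.7472.
Since k = 1/(1 − MPC), MPC = 1 − 1/k = 1 − ΔG/ΔY = 1 − 356/2,046 ≈ 0.826.
MPS = 1 − MPC = 0.174.

0.174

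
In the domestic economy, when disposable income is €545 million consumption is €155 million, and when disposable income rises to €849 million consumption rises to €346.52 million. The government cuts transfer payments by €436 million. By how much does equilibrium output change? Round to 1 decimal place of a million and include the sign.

−€742.4 million

MPC = ΔC/ΔYd = (346.52 − 155)/(849 − 545) = 191.52/304 = 0.63.
The transfer change shifts disposable income by −€436 million, so first-round consumption changes by c·ΔTR = 0.63 × (−€436 million) = −€274.68 million.
Expenditure multiplier = 1/(1 − MPC) = 1/(1 − 0.63) = 1/0.37 ≈ 2.703.
The transfer multiplier is c × k ≈ 1.703, so ΔY = k × (c·ΔTR) = (−€274.68 million) / 0.37 ≈ −€742.4 million.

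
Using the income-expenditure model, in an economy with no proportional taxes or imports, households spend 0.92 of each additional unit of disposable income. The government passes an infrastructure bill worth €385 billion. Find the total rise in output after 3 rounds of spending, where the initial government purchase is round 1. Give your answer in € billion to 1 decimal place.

€1,065.1 billion

Round 1 adds ΔG = €385 billion; each later round is MPC = 0.92 times the previous.
After 3 rounds: 385 + 354.2 + 325.864 = ΔG·(1 − c^3)/(1 − c) = 385 × (1 − 0.778688)/0.08 ≈ €1,065.1 billion.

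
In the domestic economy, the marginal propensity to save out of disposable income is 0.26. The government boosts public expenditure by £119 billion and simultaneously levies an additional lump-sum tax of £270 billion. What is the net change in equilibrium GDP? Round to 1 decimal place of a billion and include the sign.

MPC = 1 − MPS = 1 − 0.26 = 0.74.
Expenditure multiplier = 1/(1 − MPC) = 1/(1 − 0.74) = 1/0.26 ≈ 3.846.
ΔG contributes k·ΔG = (+£119 billion) / 0.26 ≈ +£457.7 billion.
ΔT of +£270 billion changes first-round spending by −c·ΔT = −£199.8 billion, contributing k·(−c·ΔT) = (−£199.8 billion) / 0.26 ≈ −£768.5 billion.
Net ΔY = k(ΔG − c·ΔT) = (−£80.8 billion) / 0.26 ≈ −£310.8 billion.

−£310.8 billion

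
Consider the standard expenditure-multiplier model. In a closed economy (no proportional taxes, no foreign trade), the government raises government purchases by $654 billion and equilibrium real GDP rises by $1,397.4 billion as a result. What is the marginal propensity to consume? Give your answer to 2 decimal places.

Implied spending multiplier k = ΔY/ΔG = 1,397.4/654 ≈ 2.1367.
Since k = 1/(1 − MPC), MPC = 1 − 1/k = 1 − ΔG/ΔY = 1 − 654/1,397.4 ≈ 0.53.

0.53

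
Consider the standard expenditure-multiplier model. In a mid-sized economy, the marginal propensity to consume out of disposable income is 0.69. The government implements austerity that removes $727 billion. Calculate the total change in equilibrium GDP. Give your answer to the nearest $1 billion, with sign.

Spending multiplier = 1/(1 − MPC) = 1/(1 − 0.69) = 1/0.31 ≈ 3.226.
ΔY = k × ΔG = (−$727 billion) / 0.31 ≈ −$2,345 billion.

−$2,345 billion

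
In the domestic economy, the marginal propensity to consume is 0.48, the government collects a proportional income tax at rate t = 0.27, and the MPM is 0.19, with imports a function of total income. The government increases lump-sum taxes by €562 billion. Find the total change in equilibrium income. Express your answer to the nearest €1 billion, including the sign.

−€321 billion

A lump-sum tax change of +€562 billion shifts disposable income by −€562 billion; first-round consumption changes by −c × ΔT = −0.48 × (+€562 billion) = −€269.76 billion.
Expenditure multiplier = 1/(1 − c(1−t) + m) = 1/(1 − 0.48×0.73 + 0.19) = 1/0.8396 ≈ 1.191.
The tax multiplier is −c × k ≈ −0.572, so ΔY = k × (−c·ΔT) = (−€269.76 billion) / 0.8396 ≈ −€321 billion.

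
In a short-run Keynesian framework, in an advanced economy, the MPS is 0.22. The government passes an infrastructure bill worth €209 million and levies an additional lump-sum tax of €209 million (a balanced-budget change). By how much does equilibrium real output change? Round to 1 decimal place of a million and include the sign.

MPC = 1 − MPS = 1 − 0.22 = 0.78.
Expenditure multiplier = 1/(1 − MPC) = 1/(1 − 0.78) = 1/0.22 ≈ 4.545.
ΔG contributes k·ΔG = (+€209 million) / 0.22 = +€950 million.
ΔT of +€209 million changes first-round spending by −c·ΔT = −€163.02 million, contributing k·(−c·ΔT) = (−€163.02 million) / 0.22 = −€741 million.
With ΔG = ΔT and no other leakages, the balanced-budget multiplier is 1, so ΔY = ΔG = +€209 million.

+€209.0 million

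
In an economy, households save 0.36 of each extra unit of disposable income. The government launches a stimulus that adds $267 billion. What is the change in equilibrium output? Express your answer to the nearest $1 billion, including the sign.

MPC = 1 − MPS = 1 − 0.36 = 0.64.
Spending multiplier = 1/(1 − MPC) = 1/(1 − 0.64) = 1/0.36 ≈ 2.778.
ΔY = k × ΔG = (+$267 billion) / 0.36 ≈ +$742 billion.

+$742 billion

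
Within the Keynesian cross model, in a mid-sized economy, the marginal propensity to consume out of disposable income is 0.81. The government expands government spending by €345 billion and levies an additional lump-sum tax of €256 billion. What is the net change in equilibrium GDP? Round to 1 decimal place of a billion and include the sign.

Expenditure multiplier = 1/(1 − MPC) = 1/(1 − 0.81) = 1/0.19 ≈ 5.263.
ΔG contributes k·ΔG = (+€345 billion) / 0.19 ≈ +€1,815.8 billion.
ΔT of +€256 billion changes first-round spending by −c·ΔT = −€207.36 billion, contributing k·(−c·ΔT) = (−€207.36 billion) / 0.19 ≈ −€1,091.4 billion.
Net ΔY = k(ΔG − c·ΔT) = (+€137.64 billion) / 0.19 ≈ +€724.4 billion.

+€724.4 billion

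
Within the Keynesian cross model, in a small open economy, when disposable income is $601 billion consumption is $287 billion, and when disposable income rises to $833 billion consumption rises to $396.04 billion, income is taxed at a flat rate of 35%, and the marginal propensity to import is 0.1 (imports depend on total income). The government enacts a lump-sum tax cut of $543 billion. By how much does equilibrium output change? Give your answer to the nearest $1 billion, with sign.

MPC = ΔC/ΔYd = (396.04 − 287)/(833 − 601) = 109.04/232 = 0.47.
A lump-sum tax change of −$543 billion shifts disposable income by +$543 billion; first-round consumption changes by −c × ΔT = −0.47 × (−$543 billion) = +$255.21 billion.
Expenditure multiplier = 1/(1 − c(1−t) + m) = 1/(1 − 0.47×0.65 + 0.1) = 1/0.7945 ≈ 1.259.
The tax multiplier is −c × k ≈ −0.592, so ΔY = k × (−c·ΔT) = (+$255.21 billion) / 0.7945 ≈ +$321 billion.

+$321 billion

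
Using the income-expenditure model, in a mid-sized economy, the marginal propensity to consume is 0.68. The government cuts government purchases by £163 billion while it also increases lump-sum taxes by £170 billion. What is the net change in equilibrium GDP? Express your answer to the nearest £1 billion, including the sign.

−£871 billion

Expenditure multiplier = 1/(1 − MPC) = 1/(1 − 0.68) = 1/0.32 = 3.125.
ΔG contributes k·ΔG = (−£163 billion) / 0.32 ≈ −£509.4 billion.
ΔT of +£170 billion changes first-round spending by −c·ΔT = −£115.6 billion, contributing k·(−c·ΔT) = (−£115.6 billion) / 0.32 ≈ −£361.3 billion.
Net ΔY = k(ΔG − c·ΔT) = (−£278.6 billion) / 0.32 ≈ −£871 billion.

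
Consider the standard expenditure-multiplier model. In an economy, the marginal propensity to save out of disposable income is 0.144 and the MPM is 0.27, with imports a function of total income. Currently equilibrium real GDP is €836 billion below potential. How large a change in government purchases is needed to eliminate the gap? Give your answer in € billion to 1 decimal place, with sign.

+€346.1 billion

MPC = 1 − MPS = 1 − 0.144 = 0.856.
Spending multiplier = 1/(1 − c + m) = 1/(1 − 0.856 + 0.27) = 1/0.414 ≈ 2.415.
Need ΔY = +€836 billion, so ΔG = ΔY/k = (+€836 billion) × 0.414 ≈ +€346.1 billion.
The government should increase government purchases by €346.1 billion.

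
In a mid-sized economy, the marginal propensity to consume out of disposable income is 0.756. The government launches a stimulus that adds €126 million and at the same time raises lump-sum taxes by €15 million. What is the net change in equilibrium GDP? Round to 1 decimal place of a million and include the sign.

Expenditure multiplier = 1/(1 − MPC) = 1/(1 − 0.756) = 1/0.244 ≈ 4.098.
ΔG contributes k·ΔG = (+€126 million) / 0.244 ≈ +€516.4 million.
ΔT of +€15 million changes first-round spending by −c·ΔT = −€11.34 million, contributing k·(−c·ΔT) = (−€11.34 million) / 0.244 ≈ −€46.5 million.
Net ΔY = k(ΔG − c·ΔT) = (+€114.66 million) / 0.244 ≈ +€469.9 million.

+€469.9 million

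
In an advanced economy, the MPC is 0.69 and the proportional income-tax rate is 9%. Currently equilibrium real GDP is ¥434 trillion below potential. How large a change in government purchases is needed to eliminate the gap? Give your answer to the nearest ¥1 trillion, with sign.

+¥161 trillion

Spending multiplier = 1/(1 − c(1−t)) = 1/(1 − 0.69×0.91) = 1/0.3721 ≈ 2.687.
Need ΔY = +¥434 trillion, so ΔG = ΔY/k = (+¥434 trillion) × 0.3721 ≈ +¥161 trillion.
The government should increase government purchases by ¥161 trillion.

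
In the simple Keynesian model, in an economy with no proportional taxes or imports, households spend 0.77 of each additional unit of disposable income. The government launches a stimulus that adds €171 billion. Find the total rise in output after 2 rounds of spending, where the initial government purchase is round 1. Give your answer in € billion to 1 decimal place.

Round 1 adds ΔG = €171 billion; each later round is MPC = 0.77 times the previous.
After 2 rounds: 171 + 131.67 = ΔG·(1 − c^2)/(1 − c) = 171 × (1 − 0.5929)/0.23 ≈ €302.7 billion.

€302.7 billion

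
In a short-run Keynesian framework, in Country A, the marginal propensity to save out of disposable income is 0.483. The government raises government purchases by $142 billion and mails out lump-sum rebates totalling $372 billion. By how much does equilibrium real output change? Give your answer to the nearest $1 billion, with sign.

+$692 billion

MPC = 1 − MPS = 1 − 0.483 = 0.517.
Expenditure multiplier = 1/(1 − MPC) = 1/(1 − 0.517) = 1/0.483 ≈ 2.07.
ΔG contributes k·ΔG = (+$142 billion) / 0.483 ≈ +$294 billion.
ΔT of −$372 billion changes first-round spending by −c·ΔT = +$192.324 billion, contributing k·(−c·ΔT) = (+$192.324 billion) / 0.483 ≈ +$398.2 billion.
Net ΔY = k(ΔG − c·ΔT) = (+$334.324 billion) / 0.483 ≈ +$692 billion.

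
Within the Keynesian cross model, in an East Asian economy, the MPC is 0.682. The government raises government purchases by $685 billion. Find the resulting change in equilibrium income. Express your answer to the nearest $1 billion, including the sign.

+$2,154 billion

Spending multiplier = 1/(1 − MPC) = 1/(1 − 0.682) = 1/0.318 ≈ 3.145.
ΔY = k × ΔG = (+$685 billion) / 0.318 ≈ +$2,154 billion.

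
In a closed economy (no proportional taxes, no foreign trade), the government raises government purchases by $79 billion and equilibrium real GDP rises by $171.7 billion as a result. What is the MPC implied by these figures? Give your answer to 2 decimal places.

0.54

Implied spending multiplier k = ΔY/ΔG = 171.7/79 ≈ 2.1734.
Since k = 1/(1 − MPC), MPC = 1 − 1/k = 1 − ΔG/ΔY = 1 − 79/171.7 ≈ 0.54.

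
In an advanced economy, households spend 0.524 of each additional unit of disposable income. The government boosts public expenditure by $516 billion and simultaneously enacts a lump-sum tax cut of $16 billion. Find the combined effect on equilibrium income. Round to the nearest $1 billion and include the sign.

Expenditure multiplier = 1/(1 − MPC) = 1/(1 − 0.524) = 1/0.476 ≈ 2.101.
ΔG contributes k·ΔG = (+$516 billion) / 0.476 ≈ +$1,084 billion.
ΔT of −$16 billion changes first-round spending by −c·ΔT = +$8.384 billion, contributing k·(−c·ΔT) = (+$8.384 billion) / 0.476 ≈ +$17.6 billion.
Net ΔY = k(ΔG − c·ΔT) = (+$524.384 billion) / 0.476 ≈ +$1,102 billion.

+$1,102 billion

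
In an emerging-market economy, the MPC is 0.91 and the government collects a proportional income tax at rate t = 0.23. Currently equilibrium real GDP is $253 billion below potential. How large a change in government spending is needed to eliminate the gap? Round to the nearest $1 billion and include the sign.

+$76 billion

Spending multiplier = 1/(1 − c(1−t)) = 1/(1 − 0.91×0.77) = 1/0.2993 ≈ 3.341.
Need ΔY = +$253 billion, so ΔG = ΔY/k = (+$253 billion) × 0.2993 ≈ +$76 billion.
The government should increase government spending by $76 billion.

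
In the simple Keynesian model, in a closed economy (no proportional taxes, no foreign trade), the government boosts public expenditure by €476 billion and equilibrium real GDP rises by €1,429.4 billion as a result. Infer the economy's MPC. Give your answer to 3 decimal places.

Implied spending multiplier k = ΔY/ΔG = 1,429.4/476 ≈ 3.0029.
Since k = 1/(1 − MPC), MPC = 1 − 1/k = 1 − ΔG/ΔY = 1 − 476/1,429.4 ≈ 0.667.

0.667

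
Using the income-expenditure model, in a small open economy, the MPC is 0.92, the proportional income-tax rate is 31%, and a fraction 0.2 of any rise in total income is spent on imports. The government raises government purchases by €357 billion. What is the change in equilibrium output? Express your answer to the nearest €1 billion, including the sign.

+€632 billion

Spending multiplier = 1/(1 − c(1−t) + m) = 1/(1 − 0.92×0.69 + 0.2) = 1/0.5652 ≈ 1.769.
ΔY = k × ΔG = (+€357 billion) / 0.5652 ≈ +€632 billion.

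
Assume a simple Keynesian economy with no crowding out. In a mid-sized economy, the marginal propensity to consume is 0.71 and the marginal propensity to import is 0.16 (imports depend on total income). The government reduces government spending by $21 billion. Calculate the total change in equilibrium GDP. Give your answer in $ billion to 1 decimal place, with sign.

−$46.7 billion

Government-spending multiplier = 1/(1 − c + m) = 1/(1 − 0.71 + 0.16) = 1/0.45 ≈ 2.222.
ΔY = k × ΔG = (−$21 billion) / 0.45 ≈ −$46.7 billion.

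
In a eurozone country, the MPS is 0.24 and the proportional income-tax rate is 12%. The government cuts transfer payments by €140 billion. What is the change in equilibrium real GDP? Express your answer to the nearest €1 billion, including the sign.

MPC = 1 − MPS = 1 − 0.24 = 0.76.
The transfer change shifts disposable income by −€140 billion, so first-round consumption changes by c·ΔTR = 0.76 × (−€140 billion) = −€106.4 billion.
Expenditure multiplier = 1/(1 − c(1−t)) = 1/(1 − 0.76×0.88) = 1/0.3312 ≈ 3.019.
The transfer multiplier is c × k ≈ 2.295, so ΔY = k × (c·ΔTR) = (−€106.4 billion) / 0.3312 ≈ −€321 billion.

−€321 billion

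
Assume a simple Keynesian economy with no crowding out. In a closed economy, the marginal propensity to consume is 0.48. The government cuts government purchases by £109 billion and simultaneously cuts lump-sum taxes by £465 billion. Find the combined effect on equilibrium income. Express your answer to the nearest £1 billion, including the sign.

Expenditure multiplier = 1/(1 − MPC) = 1/(1 − 0.48) = 1/0.52 ≈ 1.923.
ΔG contributes k·ΔG = (−£109 billion) / 0.52 ≈ −£209.6 billion.
ΔT of −£465 billion changes first-round spending by −c·ΔT = +£223.2 billion, contributing k·(−c·ΔT) = (+£223.2 billion) / 0.52 ≈ +£429.2 billion.
Net ΔY = k(ΔG − c·ΔT) = (+£114.2 billion) / 0.52 ≈ +£220 billion.

+£220 billion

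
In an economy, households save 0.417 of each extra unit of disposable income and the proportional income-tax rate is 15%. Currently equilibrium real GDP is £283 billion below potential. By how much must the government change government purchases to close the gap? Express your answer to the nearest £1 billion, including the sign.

MPC = 1 − MPS = 1 − 0.417 = 0.583.
Spending multiplier = 1/(1 − c(1−t)) = 1/(1 − 0.583×0.85) = 1/0.50445 ≈ 1.982.
Need ΔY = +£283 billion, so ΔG = ΔY/k = (+£283 billion) × 0.50445 ≈ +£143 billion.
The government should increase government purchases by £143 billion.

+£143 billion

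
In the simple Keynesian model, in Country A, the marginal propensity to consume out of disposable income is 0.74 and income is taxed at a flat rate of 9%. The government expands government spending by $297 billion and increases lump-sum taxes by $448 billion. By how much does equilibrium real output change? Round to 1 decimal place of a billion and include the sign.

−$105.7 billion

Expenditure multiplier = 1/(1 − c(1−t)) = 1/(1 − 0.74×0.91) = 1/0.3266 ≈ 3.062.
ΔG contributes k·ΔG = (+$297 billion) / 0.3266 ≈ +$909.4 billion.
ΔT of +$448 billion changes first-round spending by −c·ΔT = −$331.52 billion, contributing k·(−c·ΔT) = (−$331.52 billion) / 0.3266 ≈ −$1,015.1 billion.
Net ΔY = k(ΔG − c·ΔT) = (−$34.52 billion) / 0.3266 ≈ −$105.7 billion.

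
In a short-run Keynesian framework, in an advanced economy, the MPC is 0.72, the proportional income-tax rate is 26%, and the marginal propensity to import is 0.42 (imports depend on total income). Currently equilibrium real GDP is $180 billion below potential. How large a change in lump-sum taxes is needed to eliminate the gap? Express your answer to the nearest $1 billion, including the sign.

−$222 billion

Spending multiplier = 1/(1 − c(1−t) + m) = 1/(1 − 0.72×0.74 + 0.42) = 1/0.8872 ≈ 1.127.
Tax multiplier = −c·k = −0.72/0.8872 ≈ −0.812. Need ΔY = +$180 billion, so ΔT = ΔY/(−c·k) = −(+$180 billion) × 0.8872 / 0.72 ≈ −$222 billion.
The government should cut lump-sum taxes by $222 billion.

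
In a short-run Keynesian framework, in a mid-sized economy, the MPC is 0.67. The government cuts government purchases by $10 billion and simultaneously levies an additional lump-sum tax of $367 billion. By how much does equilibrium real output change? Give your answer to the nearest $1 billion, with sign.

Expenditure multiplier = 1/(1 − MPC) = 1/(1 − 0.67) = 1/0.33 ≈ 3.03.
ΔG contributes k·ΔG = (−$10 billion) / 0.33 ≈ −$30.3 billion.
ΔT of +$367 billion changes first-round spending by −c·ΔT = −$245.89 billion, contributing k·(−c·ΔT) = (−$245.89 billion) / 0.33 ≈ −$745.1 billion.
Net ΔY = k(ΔG − c·ΔT) = (−$255.89 billion) / 0.33 ≈ −$775 billion.

−$775 billion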